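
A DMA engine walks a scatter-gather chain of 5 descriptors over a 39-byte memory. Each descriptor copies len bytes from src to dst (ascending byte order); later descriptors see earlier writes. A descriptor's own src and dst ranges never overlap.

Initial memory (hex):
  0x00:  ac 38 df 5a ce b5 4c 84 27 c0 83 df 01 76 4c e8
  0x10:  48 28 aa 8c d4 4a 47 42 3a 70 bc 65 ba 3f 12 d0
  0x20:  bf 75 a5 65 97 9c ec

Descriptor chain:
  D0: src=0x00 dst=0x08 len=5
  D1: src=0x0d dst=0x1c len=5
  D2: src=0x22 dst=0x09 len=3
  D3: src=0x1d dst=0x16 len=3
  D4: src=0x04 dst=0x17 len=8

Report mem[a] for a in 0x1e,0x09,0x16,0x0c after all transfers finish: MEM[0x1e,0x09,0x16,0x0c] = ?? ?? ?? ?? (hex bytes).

D0: mem[0x08..0x0c] <- [ac 38 df 5a ce]
D1: mem[0x1c..0x20] <- [76 4c e8 48 28]
D2: mem[0x09..0x0b] <- [a5 65 97]
D3: mem[0x16..0x18] <- [4c e8 48]
D4: mem[0x17..0x1e] <- [ce b5 4c 84 ac a5 65 97]
query mem[0x1e]=0x97, mem[0x09]=0xa5, mem[0x16]=0x4c, mem[0x0c]=0xce

MEM[0x1e,0x09,0x16,0x0c] = 97 a5 4c ce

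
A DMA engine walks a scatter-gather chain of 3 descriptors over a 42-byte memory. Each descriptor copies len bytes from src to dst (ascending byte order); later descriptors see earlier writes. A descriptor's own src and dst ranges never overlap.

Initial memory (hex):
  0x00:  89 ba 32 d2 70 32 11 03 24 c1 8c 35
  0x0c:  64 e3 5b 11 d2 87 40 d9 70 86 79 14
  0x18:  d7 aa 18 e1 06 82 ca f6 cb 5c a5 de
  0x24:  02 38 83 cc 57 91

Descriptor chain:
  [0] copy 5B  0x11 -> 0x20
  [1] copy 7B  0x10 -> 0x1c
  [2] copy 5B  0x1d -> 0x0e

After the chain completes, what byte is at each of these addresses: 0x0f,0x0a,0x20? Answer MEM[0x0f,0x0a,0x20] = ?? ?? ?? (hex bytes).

#0 dst[0x20+5] := {0x87,0x40,0xd9,0x70,0x86}
#1 dst[0x1c+7] := {0xd2,0x87,0x40,0xd9,0x70,0x86,0x79}
#2 dst[0x0e+5] := {0x87,0x40,0xd9,0x70,0x86}
query mem[0x0f]=0x40, mem[0x0a]=0x8c, mem[0x20]=0x70

MEM[0x0f,0x0a,0x20] = 40 8c 70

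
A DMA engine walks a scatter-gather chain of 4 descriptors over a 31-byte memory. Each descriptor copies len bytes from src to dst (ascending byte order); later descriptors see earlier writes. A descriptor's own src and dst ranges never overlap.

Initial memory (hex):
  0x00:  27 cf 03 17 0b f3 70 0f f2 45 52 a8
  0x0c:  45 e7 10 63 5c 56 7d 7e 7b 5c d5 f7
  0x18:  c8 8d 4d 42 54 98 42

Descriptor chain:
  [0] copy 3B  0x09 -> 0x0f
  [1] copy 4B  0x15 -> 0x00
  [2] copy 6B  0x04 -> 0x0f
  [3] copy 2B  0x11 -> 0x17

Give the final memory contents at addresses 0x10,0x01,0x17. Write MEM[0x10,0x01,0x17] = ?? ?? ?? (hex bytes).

MEM[0x10,0x01,0x17] = f3 d5 70

D0: mem[0x0f..0x11] <- [45 52 a8]
D1: mem[0x00..0x03] <- [5c d5 f7 c8]
D2: mem[0x0f..0x14] <- [0b f3 70 0f f2 45]
D3: mem[0x17..0x18] <- [70 0f]
query mem[0x10]=0xf3, mem[0x01]=0xd5, mem[0x17]=0x70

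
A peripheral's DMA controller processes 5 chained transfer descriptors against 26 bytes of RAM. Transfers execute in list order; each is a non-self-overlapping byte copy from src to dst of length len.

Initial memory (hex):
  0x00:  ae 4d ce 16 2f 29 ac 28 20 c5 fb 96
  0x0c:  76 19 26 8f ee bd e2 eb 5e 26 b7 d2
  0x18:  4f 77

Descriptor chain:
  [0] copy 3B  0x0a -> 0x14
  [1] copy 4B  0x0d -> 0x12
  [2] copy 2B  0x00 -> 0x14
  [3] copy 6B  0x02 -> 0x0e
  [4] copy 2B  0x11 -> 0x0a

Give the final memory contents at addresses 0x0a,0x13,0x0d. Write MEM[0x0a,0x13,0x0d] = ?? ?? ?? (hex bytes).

[0] 0x0a->0x14 len=3 : fb 96 76
[1] 0x0d->0x12 len=4 : 19 26 8f ee
[2] 0x00->0x14 len=2 : ae 4d
[3] 0x02->0x0e len=6 : ce 16 2f 29 ac 28
[4] 0x11->0x0a len=2 : 29 ac
query mem[0x0a]=0x29, mem[0x13]=0x28, mem[0x0d]=0x19

MEM[0x0a,0x13,0x0d] = 29 28 19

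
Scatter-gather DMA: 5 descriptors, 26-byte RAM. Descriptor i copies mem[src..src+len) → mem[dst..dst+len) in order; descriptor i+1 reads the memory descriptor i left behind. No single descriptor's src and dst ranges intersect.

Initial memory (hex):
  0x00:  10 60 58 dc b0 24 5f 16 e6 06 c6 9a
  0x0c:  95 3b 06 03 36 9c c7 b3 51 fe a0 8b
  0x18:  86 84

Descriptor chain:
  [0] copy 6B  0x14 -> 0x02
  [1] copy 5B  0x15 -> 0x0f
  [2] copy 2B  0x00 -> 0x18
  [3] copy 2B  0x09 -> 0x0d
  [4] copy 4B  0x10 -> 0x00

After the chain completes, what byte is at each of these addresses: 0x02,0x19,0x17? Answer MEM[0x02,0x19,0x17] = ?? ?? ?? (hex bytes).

[0] 0x14->0x02 len=6 : 51 fe a0 8b 86 84
[1] 0x15->0x0f len=5 : fe a0 8b 86 84
[2] 0x00->0x18 len=2 : 10 60
[3] 0x09->0x0d len=2 : 06 c6
[4] 0x10->0x00 len=4 : a0 8b 86 84
query mem[0x02]=0x86, mem[0x19]=0x60, mem[0x17]=0x8b

MEM[0x02,0x19,0x17] = 86 60 8b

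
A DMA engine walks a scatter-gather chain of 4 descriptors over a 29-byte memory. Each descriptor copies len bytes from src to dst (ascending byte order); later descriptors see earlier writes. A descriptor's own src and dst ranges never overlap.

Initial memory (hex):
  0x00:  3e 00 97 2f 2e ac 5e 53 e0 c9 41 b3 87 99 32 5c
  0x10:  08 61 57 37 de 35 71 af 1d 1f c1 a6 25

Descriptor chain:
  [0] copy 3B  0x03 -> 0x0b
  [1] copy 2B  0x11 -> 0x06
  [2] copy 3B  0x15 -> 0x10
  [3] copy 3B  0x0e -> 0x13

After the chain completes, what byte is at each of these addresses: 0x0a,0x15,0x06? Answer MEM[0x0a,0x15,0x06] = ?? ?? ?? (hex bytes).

  after D0: wrote 3B at 0x0b = 2f2eac
  after D1: wrote 2B at 0x06 = 6157
  after D2: wrote 3B at 0x10 = 3571af
  after D3: wrote 3B at 0x13 = 325c35
query mem[0x0a]=0x41, mem[0x15]=0x35, mem[0x06]=0x61

MEM[0x0a,0x15,0x06] = 41 35 61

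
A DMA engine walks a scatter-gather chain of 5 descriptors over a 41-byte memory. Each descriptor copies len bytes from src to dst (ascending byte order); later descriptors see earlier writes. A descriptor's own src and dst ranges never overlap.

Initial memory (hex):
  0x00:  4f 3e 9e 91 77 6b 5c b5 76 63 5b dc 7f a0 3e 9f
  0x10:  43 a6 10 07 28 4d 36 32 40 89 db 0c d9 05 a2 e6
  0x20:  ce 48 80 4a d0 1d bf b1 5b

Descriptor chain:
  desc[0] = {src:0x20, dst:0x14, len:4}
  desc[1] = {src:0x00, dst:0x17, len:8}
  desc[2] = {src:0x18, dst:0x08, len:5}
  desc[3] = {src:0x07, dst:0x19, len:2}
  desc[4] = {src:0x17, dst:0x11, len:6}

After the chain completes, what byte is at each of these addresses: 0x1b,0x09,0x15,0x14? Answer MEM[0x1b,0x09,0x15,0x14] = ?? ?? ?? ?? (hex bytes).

  after D0: wrote 4B at 0x14 = ce48804a
  after D1: wrote 8B at 0x17 = 4f3e9e91776b5cb5
  after D2: wrote 5B at 0x08 = 3e9e91776b
  after D3: wrote 2B at 0x19 = b53e
  after D4: wrote 6B at 0x11 = 4f3eb53e776b
query mem[0x1b]=0x77, mem[0x09]=0x9e, mem[0x15]=0x77, mem[0x14]=0x3e

MEM[0x1b,0x09,0x15,0x14] = 77 9e 77 3e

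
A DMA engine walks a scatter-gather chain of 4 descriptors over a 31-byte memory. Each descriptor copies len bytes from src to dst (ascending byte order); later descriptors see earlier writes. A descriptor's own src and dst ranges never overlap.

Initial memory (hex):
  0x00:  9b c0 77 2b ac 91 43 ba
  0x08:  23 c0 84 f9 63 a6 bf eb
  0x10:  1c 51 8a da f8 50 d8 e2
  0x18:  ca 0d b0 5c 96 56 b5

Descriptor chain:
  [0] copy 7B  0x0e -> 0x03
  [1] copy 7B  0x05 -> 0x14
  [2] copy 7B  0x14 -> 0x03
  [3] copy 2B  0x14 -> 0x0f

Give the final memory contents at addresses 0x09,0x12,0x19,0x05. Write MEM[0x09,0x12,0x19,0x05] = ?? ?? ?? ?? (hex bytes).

[0] 0x0e->0x03 len=7 : bf eb 1c 51 8a da f8
[1] 0x05->0x14 len=7 : 1c 51 8a da f8 84 f9
[2] 0x14->0x03 len=7 : 1c 51 8a da f8 84 f9
[3] 0x14->0x0f len=2 : 1c 51
query mem[0x09]=0xf9, mem[0x12]=0x8a, mem[0x19]=0x84, mem[0x05]=0x8a

MEM[0x09,0x12,0x19,0x05] = f9 8a 84 8a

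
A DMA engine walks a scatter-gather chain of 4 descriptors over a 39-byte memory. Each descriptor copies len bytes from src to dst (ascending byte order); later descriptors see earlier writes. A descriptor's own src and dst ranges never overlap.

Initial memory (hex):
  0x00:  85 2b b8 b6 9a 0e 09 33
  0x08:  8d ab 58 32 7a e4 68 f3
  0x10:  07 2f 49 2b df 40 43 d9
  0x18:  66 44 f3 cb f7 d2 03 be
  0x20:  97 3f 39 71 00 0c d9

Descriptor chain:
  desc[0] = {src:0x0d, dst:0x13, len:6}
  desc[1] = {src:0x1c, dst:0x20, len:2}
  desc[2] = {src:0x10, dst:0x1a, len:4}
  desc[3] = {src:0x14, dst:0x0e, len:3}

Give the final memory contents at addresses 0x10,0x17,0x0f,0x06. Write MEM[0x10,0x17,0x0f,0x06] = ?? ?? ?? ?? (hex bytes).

MEM[0x10,0x17,0x0f,0x06] = 07 2f f3 09

D0: mem[0x13..0x18] <- [e4 68 f3 07 2f 49]
D1: mem[0x20..0x21] <- [f7 d2]
D2: mem[0x1a..0x1d] <- [07 2f 49 e4]
D3: mem[0x0e..0x10] <- [68 f3 07]
query mem[0x10]=0x07, mem[0x17]=0x2f, mem[0x0f]=0xf3, mem[0x06]=0x09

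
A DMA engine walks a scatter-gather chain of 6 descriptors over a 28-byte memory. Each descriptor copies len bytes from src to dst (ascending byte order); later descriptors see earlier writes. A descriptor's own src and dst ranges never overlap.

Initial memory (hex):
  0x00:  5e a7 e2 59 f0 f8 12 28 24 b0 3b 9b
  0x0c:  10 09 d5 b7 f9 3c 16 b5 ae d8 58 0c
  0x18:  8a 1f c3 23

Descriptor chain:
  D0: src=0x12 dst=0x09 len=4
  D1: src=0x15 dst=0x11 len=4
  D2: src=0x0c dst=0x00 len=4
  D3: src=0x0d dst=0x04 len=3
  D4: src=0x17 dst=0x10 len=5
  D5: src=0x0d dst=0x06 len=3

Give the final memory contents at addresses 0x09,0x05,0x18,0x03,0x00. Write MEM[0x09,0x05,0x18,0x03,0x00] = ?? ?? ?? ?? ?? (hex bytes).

[0] 0x12->0x09 len=4 : 16 b5 ae d8
[1] 0x15->0x11 len=4 : d8 58 0c 8a
[2] 0x0c->0x00 len=4 : d8 09 d5 b7
[3] 0x0d->0x04 len=3 : 09 d5 b7
[4] 0x17->0x10 len=5 : 0c 8a 1f c3 23
[5] 0x0d->0x06 len=3 : 09 d5 b7
query mem[0x09]=0x16, mem[0x05]=0xd5, mem[0x18]=0x8a, mem[0x03]=0xb7, mem[0x00]=0xd8

MEM[0x09,0x05,0x18,0x03,0x00] = 16 d5 8a b7 d8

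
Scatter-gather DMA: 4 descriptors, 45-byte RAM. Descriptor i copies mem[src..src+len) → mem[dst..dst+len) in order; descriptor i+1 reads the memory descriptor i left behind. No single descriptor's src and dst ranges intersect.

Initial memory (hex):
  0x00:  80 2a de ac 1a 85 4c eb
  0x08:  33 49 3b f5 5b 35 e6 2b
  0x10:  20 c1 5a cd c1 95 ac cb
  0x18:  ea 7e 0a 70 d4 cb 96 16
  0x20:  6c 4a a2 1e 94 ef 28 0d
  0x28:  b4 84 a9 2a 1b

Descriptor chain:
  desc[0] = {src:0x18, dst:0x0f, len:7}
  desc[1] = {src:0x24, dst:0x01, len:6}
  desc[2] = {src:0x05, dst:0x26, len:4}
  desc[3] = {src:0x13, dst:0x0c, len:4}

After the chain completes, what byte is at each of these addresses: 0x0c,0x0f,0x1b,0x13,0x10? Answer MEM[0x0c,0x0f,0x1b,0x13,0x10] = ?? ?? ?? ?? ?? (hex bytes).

[0] 0x18->0x0f len=7 : ea 7e 0a 70 d4 cb 96
[1] 0x24->0x01 len=6 : 94 ef 28 0d b4 84
[2] 0x05->0x26 len=4 : b4 84 eb 33
[3] 0x13->0x0c len=4 : d4 cb 96 ac
query mem[0x0c]=0xd4, mem[0x0f]=0xac, mem[0x1b]=0x70, mem[0x13]=0xd4, mem[0x10]=0x7e

MEM[0x0c,0x0f,0x1b,0x13,0x10] = d4 ac 70 d4 7e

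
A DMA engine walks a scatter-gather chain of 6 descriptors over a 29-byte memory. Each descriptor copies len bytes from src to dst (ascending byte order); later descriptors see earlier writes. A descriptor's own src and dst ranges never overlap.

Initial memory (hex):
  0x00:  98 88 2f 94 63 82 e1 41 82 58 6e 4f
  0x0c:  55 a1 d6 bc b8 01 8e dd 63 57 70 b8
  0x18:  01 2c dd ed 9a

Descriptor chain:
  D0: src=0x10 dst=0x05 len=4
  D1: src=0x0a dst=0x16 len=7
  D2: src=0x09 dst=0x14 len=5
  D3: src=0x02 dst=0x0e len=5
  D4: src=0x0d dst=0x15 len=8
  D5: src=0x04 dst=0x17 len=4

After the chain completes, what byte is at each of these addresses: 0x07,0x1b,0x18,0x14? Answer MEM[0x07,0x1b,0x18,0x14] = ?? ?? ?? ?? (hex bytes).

MEM[0x07,0x1b,0x18,0x14] = 8e dd b8 58

#0 dst[0x05+4] := {0xb8,0x01,0x8e,0xdd}
#1 dst[0x16+7] := {0x6e,0x4f,0x55,0xa1,0xd6,0xbc,0xb8}
#2 dst[0x14+5] := {0x58,0x6e,0x4f,0x55,0xa1}
#3 dst[0x0e+5] := {0x2f,0x94,0x63,0xb8,0x01}
#4 dst[0x15+8] := {0xa1,0x2f,0x94,0x63,0xb8,0x01,0xdd,0x58}
#5 dst[0x17+4] := {0x63,0xb8,0x01,0x8e}
query mem[0x07]=0x8e, mem[0x1b]=0xdd, mem[0x18]=0xb8, mem[0x14]=0x58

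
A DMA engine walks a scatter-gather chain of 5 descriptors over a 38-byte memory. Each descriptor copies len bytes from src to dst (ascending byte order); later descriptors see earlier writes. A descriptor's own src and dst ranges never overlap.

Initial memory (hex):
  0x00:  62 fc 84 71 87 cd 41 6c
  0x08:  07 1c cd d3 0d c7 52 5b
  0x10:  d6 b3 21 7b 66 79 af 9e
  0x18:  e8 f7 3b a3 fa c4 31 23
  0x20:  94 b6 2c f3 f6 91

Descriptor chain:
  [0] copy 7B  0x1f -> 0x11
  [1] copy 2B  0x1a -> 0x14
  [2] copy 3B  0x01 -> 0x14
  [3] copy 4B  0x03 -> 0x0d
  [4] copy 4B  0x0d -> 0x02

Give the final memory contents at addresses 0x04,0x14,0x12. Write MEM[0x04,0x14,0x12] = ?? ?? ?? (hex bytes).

  after D0: wrote 7B at 0x11 = 2394b62cf3f691
  after D1: wrote 2B at 0x14 = 3ba3
  after D2: wrote 3B at 0x14 = fc8471
  after D3: wrote 4B at 0x0d = 7187cd41
  after D4: wrote 4B at 0x02 = 7187cd41
query mem[0x04]=0xcd, mem[0x14]=0xfc, mem[0x12]=0x94

MEM[0x04,0x14,0x12] = cd fc 94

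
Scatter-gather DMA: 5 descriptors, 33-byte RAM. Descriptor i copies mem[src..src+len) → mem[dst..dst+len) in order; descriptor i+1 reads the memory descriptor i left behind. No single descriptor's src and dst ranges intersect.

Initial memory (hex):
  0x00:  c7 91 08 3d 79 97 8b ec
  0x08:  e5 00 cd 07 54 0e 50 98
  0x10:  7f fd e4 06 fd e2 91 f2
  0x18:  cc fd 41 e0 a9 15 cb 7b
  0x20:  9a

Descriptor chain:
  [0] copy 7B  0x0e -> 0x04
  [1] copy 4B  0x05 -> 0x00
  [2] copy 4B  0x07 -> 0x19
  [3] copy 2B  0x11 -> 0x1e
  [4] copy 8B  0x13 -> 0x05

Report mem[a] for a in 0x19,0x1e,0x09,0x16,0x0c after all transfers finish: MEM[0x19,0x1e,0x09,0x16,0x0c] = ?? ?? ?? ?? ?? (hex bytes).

  after D0: wrote 7B at 0x04 = 50987ffde406fd
  after D1: wrote 4B at 0x00 = 987ffde4
  after D2: wrote 4B at 0x19 = fde406fd
  after D3: wrote 2B at 0x1e = fde4
  after D4: wrote 8B at 0x05 = 06fde291f2ccfde4
query mem[0x19]=0xfd, mem[0x1e]=0xfd, mem[0x09]=0xf2, mem[0x16]=0x91, mem[0x0c]=0xe4

MEM[0x19,0x1e,0x09,0x16,0x0c] = fd fd f2 91 e4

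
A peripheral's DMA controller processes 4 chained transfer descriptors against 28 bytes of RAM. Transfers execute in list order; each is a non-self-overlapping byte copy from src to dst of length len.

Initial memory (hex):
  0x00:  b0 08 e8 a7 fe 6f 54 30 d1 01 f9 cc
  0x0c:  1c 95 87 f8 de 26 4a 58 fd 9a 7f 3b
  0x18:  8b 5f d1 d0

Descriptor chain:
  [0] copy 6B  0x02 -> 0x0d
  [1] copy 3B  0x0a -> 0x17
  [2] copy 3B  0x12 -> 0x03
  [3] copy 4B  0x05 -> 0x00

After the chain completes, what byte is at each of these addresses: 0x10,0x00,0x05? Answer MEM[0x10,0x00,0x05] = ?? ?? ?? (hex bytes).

MEM[0x10,0x00,0x05] = 6f fd fd

D0: mem[0x0d..0x12] <- [e8 a7 fe 6f 54 30]
D1: mem[0x17..0x19] <- [f9 cc 1c]
D2: mem[0x03..0x05] <- [30 58 fd]
D3: mem[0x00..0x03] <- [fd 54 30 d1]
query mem[0x10]=0x6f, mem[0x00]=0xfd, mem[0x05]=0xfd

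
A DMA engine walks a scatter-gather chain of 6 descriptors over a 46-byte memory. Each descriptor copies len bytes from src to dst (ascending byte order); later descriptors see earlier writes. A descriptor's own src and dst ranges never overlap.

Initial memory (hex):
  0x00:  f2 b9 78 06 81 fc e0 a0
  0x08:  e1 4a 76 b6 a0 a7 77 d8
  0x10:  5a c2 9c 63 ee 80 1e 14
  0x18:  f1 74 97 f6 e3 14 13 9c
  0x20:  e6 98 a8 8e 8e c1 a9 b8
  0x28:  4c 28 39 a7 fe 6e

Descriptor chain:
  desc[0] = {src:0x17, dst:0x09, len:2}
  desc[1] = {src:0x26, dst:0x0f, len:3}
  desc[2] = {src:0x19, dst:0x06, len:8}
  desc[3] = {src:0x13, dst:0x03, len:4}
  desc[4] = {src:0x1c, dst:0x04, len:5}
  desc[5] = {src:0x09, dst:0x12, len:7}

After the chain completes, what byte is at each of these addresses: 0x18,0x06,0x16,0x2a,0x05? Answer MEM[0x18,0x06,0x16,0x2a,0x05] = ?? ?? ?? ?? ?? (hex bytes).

MEM[0x18,0x06,0x16,0x2a,0x05] = a9 13 e6 39 14

D0: mem[0x09..0x0a] <- [14 f1]
D1: mem[0x0f..0x11] <- [a9 b8 4c]
D2: mem[0x06..0x0d] <- [74 97 f6 e3 14 13 9c e6]
D3: mem[0x03..0x06] <- [63 ee 80 1e]
D4: mem[0x04..0x08] <- [e3 14 13 9c e6]
D5: mem[0x12..0x18] <- [e3 14 13 9c e6 77 a9]
query mem[0x18]=0xa9, mem[0x06]=0x13, mem[0x16]=0xe6, mem[0x2a]=0x39, mem[0x05]=0x14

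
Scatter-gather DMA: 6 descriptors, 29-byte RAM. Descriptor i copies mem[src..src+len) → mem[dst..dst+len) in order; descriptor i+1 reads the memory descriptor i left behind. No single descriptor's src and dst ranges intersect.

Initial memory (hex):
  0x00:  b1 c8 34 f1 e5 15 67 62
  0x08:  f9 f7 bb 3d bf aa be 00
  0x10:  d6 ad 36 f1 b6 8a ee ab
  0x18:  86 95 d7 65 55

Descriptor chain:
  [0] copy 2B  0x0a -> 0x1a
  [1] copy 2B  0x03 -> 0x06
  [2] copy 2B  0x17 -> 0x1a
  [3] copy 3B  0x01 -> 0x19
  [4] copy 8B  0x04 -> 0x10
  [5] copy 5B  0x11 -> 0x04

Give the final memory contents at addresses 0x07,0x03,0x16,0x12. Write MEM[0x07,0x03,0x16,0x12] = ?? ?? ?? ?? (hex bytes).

MEM[0x07,0x03,0x16,0x12] = f9 f1 bb f1

D0: mem[0x1a..0x1b] <- [bb 3d]
D1: mem[0x06..0x07] <- [f1 e5]
D2: mem[0x1a..0x1b] <- [ab 86]
D3: mem[0x19..0x1b] <- [c8 34 f1]
D4: mem[0x10..0x17] <- [e5 15 f1 e5 f9 f7 bb 3d]
D5: mem[0x04..0x08] <- [15 f1 e5 f9 f7]
query mem[0x07]=0xf9, mem[0x03]=0xf1, mem[0x16]=0xbb, mem[0x12]=0xf1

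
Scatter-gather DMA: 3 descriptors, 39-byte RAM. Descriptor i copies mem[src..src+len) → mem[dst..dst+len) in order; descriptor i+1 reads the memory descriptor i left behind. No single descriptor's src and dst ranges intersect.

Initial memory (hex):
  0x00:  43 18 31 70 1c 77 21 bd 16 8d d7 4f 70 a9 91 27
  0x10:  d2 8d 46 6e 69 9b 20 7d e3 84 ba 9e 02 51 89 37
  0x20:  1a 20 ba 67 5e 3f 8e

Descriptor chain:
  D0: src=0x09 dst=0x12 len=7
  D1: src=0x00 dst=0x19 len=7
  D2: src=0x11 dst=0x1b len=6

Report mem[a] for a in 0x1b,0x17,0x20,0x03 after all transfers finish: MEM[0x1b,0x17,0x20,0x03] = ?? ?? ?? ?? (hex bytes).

MEM[0x1b,0x17,0x20,0x03] = 8d 91 a9 70

#0 dst[0x12+7] := {0x8d,0xd7,0x4f,0x70,0xa9,0x91,0x27}
#1 dst[0x19+7] := {0x43,0x18,0x31,0x70,0x1c,0x77,0x21}
#2 dst[0x1b+6] := {0x8d,0x8d,0xd7,0x4f,0x70,0xa9}
query mem[0x1b]=0x8d, mem[0x17]=0x91, mem[0x20]=0xa9, mem[0x03]=0x70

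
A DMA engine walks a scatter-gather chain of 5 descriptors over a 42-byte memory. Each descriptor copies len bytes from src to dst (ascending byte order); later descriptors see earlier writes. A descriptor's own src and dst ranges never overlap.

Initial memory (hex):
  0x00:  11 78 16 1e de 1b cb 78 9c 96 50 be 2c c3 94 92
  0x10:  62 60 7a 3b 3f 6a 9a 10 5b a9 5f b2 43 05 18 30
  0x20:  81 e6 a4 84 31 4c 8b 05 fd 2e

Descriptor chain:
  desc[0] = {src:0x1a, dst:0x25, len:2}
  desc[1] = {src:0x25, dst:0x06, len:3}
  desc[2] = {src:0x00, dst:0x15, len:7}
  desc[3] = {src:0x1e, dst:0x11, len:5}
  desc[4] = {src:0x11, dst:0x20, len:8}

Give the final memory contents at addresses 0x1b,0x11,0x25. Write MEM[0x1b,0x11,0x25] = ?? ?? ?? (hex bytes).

  after D0: wrote 2B at 0x25 = 5fb2
  after D1: wrote 3B at 0x06 = 5fb205
  after D2: wrote 7B at 0x15 = 1178161ede1b5f
  after D3: wrote 5B at 0x11 = 183081e6a4
  after D4: wrote 8B at 0x20 = 183081e6a478161e
query mem[0x1b]=0x5f, mem[0x11]=0x18, mem[0x25]=0x78

MEM[0x1b,0x11,0x25] = 5f 18 78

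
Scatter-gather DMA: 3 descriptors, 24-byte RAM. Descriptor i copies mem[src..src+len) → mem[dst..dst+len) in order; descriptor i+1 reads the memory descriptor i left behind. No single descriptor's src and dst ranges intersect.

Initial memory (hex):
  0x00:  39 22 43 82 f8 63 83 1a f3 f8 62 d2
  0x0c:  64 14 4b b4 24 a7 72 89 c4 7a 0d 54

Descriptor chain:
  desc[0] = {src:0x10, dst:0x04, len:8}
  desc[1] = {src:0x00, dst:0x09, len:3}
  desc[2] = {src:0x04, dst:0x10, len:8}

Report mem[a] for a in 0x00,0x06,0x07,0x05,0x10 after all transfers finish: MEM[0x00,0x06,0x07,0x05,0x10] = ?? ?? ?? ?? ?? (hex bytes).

  after D0: wrote 8B at 0x04 = 24a77289c47a0d54
  after D1: wrote 3B at 0x09 = 392243
  after D2: wrote 8B at 0x10 = 24a77289c4392243
query mem[0x00]=0x39, mem[0x06]=0x72, mem[0x07]=0x89, mem[0x05]=0xa7, mem[0x10]=0x24

MEM[0x00,0x06,0x07,0x05,0x10] = 39 72 89 a7 24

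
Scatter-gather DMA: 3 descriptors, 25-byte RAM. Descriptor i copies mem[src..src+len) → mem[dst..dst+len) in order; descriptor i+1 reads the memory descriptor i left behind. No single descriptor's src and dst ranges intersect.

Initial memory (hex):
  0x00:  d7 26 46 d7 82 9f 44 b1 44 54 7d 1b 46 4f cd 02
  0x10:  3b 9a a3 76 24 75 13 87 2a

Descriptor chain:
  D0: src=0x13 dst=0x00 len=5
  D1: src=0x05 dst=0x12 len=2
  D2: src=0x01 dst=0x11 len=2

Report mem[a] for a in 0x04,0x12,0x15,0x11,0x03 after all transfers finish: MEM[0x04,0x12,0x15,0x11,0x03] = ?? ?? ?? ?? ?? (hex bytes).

[0] 0x13->0x00 len=5 : 76 24 75 13 87
[1] 0x05->0x12 len=2 : 9f 44
[2] 0x01->0x11 len=2 : 24 75
query mem[0x04]=0x87, mem[0x12]=0x75, mem[0x15]=0x75, mem[0x11]=0x24, mem[0x03]=0x13

MEM[0x04,0x12,0x15,0x11,0x03] = 87 75 75 24 13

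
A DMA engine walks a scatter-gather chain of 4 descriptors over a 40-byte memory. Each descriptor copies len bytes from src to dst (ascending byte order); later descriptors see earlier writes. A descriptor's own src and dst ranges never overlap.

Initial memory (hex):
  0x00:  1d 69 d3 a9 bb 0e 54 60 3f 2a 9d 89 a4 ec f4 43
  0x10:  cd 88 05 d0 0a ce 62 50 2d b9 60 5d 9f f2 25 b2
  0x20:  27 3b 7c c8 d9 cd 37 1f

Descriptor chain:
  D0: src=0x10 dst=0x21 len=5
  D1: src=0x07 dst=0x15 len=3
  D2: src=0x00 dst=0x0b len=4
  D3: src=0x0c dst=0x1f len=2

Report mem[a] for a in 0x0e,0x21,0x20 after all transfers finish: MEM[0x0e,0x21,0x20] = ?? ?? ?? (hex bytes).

MEM[0x0e,0x21,0x20] = a9 cd d3

  after D0: wrote 5B at 0x21 = cd8805d00a
  after D1: wrote 3B at 0x15 = 603f2a
  after D2: wrote 4B at 0x0b = 1d69d3a9
  after D3: wrote 2B at 0x1f = 69d3
query mem[0x0e]=0xa9, mem[0x21]=0xcd, mem[0x20]=0xd3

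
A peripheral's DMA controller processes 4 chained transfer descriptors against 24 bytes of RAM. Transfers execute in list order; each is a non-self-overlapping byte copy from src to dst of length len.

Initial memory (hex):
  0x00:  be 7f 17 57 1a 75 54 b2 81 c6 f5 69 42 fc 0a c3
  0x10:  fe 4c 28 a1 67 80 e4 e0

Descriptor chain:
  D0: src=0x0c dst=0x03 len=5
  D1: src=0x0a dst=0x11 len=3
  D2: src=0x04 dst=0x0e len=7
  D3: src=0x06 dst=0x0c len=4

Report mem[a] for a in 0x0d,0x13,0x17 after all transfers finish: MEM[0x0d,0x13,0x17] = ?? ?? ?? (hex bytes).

[0] 0x0c->0x03 len=5 : 42 fc 0a c3 fe
[1] 0x0a->0x11 len=3 : f5 69 42
[2] 0x04->0x0e len=7 : fc 0a c3 fe 81 c6 f5
[3] 0x06->0x0c len=4 : c3 fe 81 c6
query mem[0x0d]=0xfe, mem[0x13]=0xc6, mem[0x17]=0xe0

MEM[0x0d,0x13,0x17] = fe c6 e0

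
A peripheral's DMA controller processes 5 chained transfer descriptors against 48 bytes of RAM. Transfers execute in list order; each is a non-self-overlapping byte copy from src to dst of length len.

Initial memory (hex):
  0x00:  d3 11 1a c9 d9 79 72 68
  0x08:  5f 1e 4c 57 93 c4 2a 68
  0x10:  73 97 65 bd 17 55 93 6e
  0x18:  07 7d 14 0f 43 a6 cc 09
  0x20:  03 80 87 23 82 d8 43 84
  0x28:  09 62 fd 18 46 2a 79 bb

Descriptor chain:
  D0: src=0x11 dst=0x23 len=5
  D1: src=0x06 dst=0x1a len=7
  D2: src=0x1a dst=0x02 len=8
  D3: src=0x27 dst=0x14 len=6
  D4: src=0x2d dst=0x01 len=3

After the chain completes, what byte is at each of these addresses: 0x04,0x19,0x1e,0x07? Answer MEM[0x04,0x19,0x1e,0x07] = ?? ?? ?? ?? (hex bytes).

MEM[0x04,0x19,0x1e,0x07] = 5f 46 4c 57

[0] 0x11->0x23 len=5 : 97 65 bd 17 55
[1] 0x06->0x1a len=7 : 72 68 5f 1e 4c 57 93
[2] 0x1a->0x02 len=8 : 72 68 5f 1e 4c 57 93 80
[3] 0x27->0x14 len=6 : 55 09 62 fd 18 46
[4] 0x2d->0x01 len=3 : 2a 79 bb
query mem[0x04]=0x5f, mem[0x19]=0x46, mem[0x1e]=0x4c, mem[0x07]=0x57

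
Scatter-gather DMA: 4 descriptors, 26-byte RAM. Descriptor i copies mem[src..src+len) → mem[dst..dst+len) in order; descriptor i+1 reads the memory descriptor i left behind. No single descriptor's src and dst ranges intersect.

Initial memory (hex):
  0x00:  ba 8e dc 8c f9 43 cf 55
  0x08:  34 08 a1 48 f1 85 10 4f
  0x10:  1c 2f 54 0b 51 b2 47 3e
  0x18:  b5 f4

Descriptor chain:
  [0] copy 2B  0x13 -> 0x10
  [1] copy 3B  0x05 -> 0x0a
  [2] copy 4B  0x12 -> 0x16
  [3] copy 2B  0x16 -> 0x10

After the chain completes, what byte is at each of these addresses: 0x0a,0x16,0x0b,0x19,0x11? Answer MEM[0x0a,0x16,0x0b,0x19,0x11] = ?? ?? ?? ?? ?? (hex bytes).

D0: mem[0x10..0x11] <- [0b 51]
D1: mem[0x0a..0x0c] <- [43 cf 55]
D2: mem[0x16..0x19] <- [54 0b 51 b2]
D3: mem[0x10..0x11] <- [54 0b]
query mem[0x0a]=0x43, mem[0x16]=0x54, mem[0x0b]=0xcf, mem[0x19]=0xb2, mem[0x11]=0x0b

MEM[0x0a,0x16,0x0b,0x19,0x11] = 43 54 cf b2 0b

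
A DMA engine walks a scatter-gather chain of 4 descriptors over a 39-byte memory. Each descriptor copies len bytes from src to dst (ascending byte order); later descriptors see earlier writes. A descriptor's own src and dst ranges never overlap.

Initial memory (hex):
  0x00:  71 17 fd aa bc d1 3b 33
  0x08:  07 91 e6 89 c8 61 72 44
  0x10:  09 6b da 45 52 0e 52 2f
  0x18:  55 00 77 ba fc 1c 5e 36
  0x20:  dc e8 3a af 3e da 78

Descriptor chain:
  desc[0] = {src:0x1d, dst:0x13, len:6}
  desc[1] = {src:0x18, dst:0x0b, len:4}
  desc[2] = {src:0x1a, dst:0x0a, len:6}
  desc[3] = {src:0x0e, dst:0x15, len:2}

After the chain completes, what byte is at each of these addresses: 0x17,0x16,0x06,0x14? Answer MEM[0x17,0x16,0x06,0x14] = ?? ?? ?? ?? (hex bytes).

MEM[0x17,0x16,0x06,0x14] = e8 36 3b 5e

D0: mem[0x13..0x18] <- [1c 5e 36 dc e8 3a]
D1: mem[0x0b..0x0e] <- [3a 00 77 ba]
D2: mem[0x0a..0x0f] <- [77 ba fc 1c 5e 36]
D3: mem[0x15..0x16] <- [5e 36]
query mem[0x17]=0xe8, mem[0x16]=0x36, mem[0x06]=0x3b, mem[0x14]=0x5e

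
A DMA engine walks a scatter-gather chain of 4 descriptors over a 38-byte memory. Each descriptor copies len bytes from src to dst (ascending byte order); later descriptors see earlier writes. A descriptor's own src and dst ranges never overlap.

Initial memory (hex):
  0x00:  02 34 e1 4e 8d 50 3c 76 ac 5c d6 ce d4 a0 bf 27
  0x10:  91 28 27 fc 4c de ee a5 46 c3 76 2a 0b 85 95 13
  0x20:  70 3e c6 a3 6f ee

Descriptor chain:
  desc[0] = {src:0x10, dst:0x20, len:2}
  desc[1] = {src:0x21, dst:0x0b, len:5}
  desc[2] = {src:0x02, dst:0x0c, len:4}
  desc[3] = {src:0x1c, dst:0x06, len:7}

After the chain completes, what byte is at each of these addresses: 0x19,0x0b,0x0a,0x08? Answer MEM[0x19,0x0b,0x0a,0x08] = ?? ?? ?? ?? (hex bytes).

MEM[0x19,0x0b,0x0a,0x08] = c3 28 91 95

#0 dst[0x20+2] := {0x91,0x28}
#1 dst[0x0b+5] := {0x28,0xc6,0xa3,0x6f,0xee}
#2 dst[0x0c+4] := {0xe1,0x4e,0x8d,0x50}
#3 dst[0x06+7] := {0x0b,0x85,0x95,0x13,0x91,0x28,0xc6}
query mem[0x19]=0xc3, mem[0x0b]=0x28, mem[0x0a]=0x91, mem[0x08]=0x95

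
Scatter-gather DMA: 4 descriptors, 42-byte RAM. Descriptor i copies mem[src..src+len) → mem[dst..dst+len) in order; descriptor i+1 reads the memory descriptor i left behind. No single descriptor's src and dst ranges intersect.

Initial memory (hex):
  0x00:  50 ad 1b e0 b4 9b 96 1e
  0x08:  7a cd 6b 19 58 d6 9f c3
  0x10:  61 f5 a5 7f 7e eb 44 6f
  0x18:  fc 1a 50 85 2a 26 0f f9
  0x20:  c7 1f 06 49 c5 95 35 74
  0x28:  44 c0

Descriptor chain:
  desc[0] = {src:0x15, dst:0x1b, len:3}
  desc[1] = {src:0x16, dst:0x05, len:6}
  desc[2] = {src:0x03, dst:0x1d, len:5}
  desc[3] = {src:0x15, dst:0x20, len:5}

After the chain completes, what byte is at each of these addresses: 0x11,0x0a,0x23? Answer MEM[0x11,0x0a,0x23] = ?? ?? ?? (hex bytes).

MEM[0x11,0x0a,0x23] = f5 eb fc

#0 dst[0x1b+3] := {0xeb,0x44,0x6f}
#1 dst[0x05+6] := {0x44,0x6f,0xfc,0x1a,0x50,0xeb}
#2 dst[0x1d+5] := {0xe0,0xb4,0x44,0x6f,0xfc}
#3 dst[0x20+5] := {0xeb,0x44,0x6f,0xfc,0x1a}
query mem[0x11]=0xf5, mem[0x0a]=0xeb, mem[0x23]=0xfc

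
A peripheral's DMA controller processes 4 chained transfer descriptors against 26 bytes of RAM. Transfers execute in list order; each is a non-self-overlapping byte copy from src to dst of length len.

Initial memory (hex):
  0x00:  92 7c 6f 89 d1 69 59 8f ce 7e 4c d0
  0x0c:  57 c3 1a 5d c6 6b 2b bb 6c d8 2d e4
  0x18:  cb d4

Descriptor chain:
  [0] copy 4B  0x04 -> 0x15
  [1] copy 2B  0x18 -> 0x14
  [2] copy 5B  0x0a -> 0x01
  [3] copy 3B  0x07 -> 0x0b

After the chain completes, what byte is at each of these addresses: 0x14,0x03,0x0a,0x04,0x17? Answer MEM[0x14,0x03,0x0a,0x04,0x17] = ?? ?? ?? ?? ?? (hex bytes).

MEM[0x14,0x03,0x0a,0x04,0x17] = 8f 57 4c c3 59

[0] 0x04->0x15 len=4 : d1 69 59 8f
[1] 0x18->0x14 len=2 : 8f d4
[2] 0x0a->0x01 len=5 : 4c d0 57 c3 1a
[3] 0x07->0x0b len=3 : 8f ce 7e
query mem[0x14]=0x8f, mem[0x03]=0x57, mem[0x0a]=0x4c, mem[0x04]=0xc3, mem[0x17]=0x59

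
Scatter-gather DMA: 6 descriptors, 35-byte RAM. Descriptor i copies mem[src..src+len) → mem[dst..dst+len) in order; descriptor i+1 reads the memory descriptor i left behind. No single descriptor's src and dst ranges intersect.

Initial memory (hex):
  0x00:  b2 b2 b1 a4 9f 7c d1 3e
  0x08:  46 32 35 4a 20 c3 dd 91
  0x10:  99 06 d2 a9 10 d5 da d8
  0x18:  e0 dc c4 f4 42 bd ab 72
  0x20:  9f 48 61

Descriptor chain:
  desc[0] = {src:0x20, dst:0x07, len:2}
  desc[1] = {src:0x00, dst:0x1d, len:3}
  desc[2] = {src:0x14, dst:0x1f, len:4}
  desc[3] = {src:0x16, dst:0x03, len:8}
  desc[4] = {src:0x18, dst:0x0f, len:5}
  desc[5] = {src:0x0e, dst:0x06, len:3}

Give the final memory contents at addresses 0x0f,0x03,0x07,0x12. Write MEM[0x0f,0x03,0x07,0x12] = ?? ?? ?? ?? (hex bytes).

#0 dst[0x07+2] := {0x9f,0x48}
#1 dst[0x1d+3] := {0xb2,0xb2,0xb1}
#2 dst[0x1f+4] := {0x10,0xd5,0xda,0xd8}
#3 dst[0x03+8] := {0xda,0xd8,0xe0,0xdc,0xc4,0xf4,0x42,0xb2}
#4 dst[0x0f+5] := {0xe0,0xdc,0xc4,0xf4,0x42}
#5 dst[0x06+3] := {0xdd,0xe0,0xdc}
query mem[0x0f]=0xe0, mem[0x03]=0xda, mem[0x07]=0xe0, mem[0x12]=0xf4

MEM[0x0f,0x03,0x07,0x12] = e0 da e0 f4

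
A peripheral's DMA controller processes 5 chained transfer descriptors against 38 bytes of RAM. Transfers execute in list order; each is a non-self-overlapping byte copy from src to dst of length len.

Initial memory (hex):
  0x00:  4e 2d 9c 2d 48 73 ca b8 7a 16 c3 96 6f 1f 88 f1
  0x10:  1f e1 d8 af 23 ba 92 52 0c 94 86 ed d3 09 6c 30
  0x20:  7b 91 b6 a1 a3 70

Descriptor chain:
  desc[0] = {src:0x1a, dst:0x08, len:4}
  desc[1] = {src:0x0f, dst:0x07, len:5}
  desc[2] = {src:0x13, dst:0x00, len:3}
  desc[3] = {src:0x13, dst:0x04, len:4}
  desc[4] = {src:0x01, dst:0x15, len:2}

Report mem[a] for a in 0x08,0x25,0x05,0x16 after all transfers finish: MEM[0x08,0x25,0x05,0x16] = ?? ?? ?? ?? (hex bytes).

MEM[0x08,0x25,0x05,0x16] = 1f 70 23 ba

[0] 0x1a->0x08 len=4 : 86 ed d3 09
[1] 0x0f->0x07 len=5 : f1 1f e1 d8 af
[2] 0x13->0x00 len=3 : af 23 ba
[3] 0x13->0x04 len=4 : af 23 ba 92
[4] 0x01->0x15 len=2 : 23 ba
query mem[0x08]=0x1f, mem[0x25]=0x70, mem[0x05]=0x23, mem[0x16]=0xba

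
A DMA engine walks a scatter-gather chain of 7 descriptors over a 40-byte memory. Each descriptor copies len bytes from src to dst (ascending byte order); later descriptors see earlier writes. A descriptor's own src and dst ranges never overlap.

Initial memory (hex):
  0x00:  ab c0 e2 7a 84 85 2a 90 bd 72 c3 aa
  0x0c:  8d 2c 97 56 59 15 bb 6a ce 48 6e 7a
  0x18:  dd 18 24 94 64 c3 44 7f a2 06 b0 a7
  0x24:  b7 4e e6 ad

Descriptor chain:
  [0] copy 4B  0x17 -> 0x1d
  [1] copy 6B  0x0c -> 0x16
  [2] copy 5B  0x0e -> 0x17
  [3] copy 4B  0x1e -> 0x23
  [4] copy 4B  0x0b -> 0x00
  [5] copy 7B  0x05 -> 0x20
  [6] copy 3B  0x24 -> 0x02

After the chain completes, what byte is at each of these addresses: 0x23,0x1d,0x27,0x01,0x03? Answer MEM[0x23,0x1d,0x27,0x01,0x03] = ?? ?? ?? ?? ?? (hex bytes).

MEM[0x23,0x1d,0x27,0x01,0x03] = bd 7a ad 8d c3

#0 dst[0x1d+4] := {0x7a,0xdd,0x18,0x24}
#1 dst[0x16+6] := {0x8d,0x2c,0x97,0x56,0x59,0x15}
#2 dst[0x17+5] := {0x97,0x56,0x59,0x15,0xbb}
#3 dst[0x23+4] := {0xdd,0x18,0x24,0x06}
#4 dst[0x00+4] := {0xaa,0x8d,0x2c,0x97}
#5 dst[0x20+7] := {0x85,0x2a,0x90,0xbd,0x72,0xc3,0xaa}
#6 dst[0x02+3] := {0x72,0xc3,0xaa}
query mem[0x23]=0xbd, mem[0x1d]=0x7a, mem[0x27]=0xad, mem[0x01]=0x8d, mem[0x03]=0xc3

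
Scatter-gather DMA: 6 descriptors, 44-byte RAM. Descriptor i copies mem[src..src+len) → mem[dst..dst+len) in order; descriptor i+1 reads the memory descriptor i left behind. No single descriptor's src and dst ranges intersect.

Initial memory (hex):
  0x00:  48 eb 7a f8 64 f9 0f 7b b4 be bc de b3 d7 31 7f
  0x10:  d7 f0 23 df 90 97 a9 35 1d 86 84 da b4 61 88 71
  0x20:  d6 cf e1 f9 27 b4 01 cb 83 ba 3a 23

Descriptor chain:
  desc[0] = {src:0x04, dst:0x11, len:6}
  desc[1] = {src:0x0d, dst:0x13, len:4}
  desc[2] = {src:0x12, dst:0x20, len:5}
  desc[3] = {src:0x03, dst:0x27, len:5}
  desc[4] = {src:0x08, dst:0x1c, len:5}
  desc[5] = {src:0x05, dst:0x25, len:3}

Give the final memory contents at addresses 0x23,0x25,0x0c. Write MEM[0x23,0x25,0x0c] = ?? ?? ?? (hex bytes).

  after D0: wrote 6B at 0x11 = 64f90f7bb4be
  after D1: wrote 4B at 0x13 = d7317fd7
  after D2: wrote 5B at 0x20 = f9d7317fd7
  after D3: wrote 5B at 0x27 = f864f90f7b
  after D4: wrote 5B at 0x1c = b4bebcdeb3
  after D5: wrote 3B at 0x25 = f90f7b
query mem[0x23]=0x7f, mem[0x25]=0xf9, mem[0x0c]=0xb3

MEM[0x23,0x25,0x0c] = 7f f9 b3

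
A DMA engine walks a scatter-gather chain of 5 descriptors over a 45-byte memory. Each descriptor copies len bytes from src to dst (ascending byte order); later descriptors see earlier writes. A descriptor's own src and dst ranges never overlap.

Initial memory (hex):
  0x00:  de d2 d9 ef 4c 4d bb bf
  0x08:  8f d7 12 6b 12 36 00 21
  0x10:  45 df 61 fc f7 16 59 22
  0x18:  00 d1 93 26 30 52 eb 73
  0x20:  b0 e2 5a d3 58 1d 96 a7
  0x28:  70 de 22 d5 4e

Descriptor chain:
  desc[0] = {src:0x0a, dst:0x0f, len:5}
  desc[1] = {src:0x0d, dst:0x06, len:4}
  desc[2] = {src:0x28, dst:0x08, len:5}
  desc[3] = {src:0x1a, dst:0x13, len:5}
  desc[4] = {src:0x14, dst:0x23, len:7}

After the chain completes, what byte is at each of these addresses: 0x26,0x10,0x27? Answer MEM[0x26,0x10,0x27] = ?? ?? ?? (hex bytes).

MEM[0x26,0x10,0x27] = eb 6b 00

[0] 0x0a->0x0f len=5 : 12 6b 12 36 00
[1] 0x0d->0x06 len=4 : 36 00 12 6b
[2] 0x28->0x08 len=5 : 70 de 22 d5 4e
[3] 0x1a->0x13 len=5 : 93 26 30 52 eb
[4] 0x14->0x23 len=7 : 26 30 52 eb 00 d1 93
query mem[0x26]=0xeb, mem[0x10]=0x6b, mem[0x27]=0x00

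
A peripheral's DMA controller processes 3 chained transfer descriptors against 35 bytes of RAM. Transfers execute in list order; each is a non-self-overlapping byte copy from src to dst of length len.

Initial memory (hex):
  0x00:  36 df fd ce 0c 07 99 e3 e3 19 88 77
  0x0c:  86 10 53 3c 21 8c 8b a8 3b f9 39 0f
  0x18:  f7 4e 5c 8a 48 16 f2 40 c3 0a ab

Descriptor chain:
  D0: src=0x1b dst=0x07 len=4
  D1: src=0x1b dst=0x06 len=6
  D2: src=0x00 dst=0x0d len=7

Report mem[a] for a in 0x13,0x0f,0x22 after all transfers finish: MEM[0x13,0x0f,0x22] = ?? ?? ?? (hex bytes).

#0 dst[0x07+4] := {0x8a,0x48,0x16,0xf2}
#1 dst[0x06+6] := {0x8a,0x48,0x16,0xf2,0x40,0xc3}
#2 dst[0x0d+7] := {0x36,0xdf,0xfd,0xce,0x0c,0x07,0x8a}
query mem[0x13]=0x8a, mem[0x0f]=0xfd, mem[0x22]=0xab

MEM[0x13,0x0f,0x22] = 8a fd ab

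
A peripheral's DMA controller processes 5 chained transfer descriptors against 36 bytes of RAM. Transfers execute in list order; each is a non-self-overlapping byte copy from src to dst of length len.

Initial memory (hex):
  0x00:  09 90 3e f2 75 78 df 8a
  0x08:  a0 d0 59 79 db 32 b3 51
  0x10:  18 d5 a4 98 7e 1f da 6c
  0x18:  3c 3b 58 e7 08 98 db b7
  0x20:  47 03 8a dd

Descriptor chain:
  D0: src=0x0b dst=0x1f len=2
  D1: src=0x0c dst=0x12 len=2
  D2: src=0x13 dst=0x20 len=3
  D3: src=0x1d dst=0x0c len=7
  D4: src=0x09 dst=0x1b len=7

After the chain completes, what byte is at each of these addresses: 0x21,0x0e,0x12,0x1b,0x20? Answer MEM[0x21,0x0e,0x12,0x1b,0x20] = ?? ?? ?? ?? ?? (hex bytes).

D0: mem[0x1f..0x20] <- [79 db]
D1: mem[0x12..0x13] <- [db 32]
D2: mem[0x20..0x22] <- [32 7e 1f]
D3: mem[0x0c..0x12] <- [98 db 79 32 7e 1f dd]
D4: mem[0x1b..0x21] <- [d0 59 79 98 db 79 32]
query mem[0x21]=0x32, mem[0x0e]=0x79, mem[0x12]=0xdd, mem[0x1b]=0xd0, mem[0x20]=0x79

MEM[0x21,0x0e,0x12,0x1b,0x20] = 32 79 dd d0 79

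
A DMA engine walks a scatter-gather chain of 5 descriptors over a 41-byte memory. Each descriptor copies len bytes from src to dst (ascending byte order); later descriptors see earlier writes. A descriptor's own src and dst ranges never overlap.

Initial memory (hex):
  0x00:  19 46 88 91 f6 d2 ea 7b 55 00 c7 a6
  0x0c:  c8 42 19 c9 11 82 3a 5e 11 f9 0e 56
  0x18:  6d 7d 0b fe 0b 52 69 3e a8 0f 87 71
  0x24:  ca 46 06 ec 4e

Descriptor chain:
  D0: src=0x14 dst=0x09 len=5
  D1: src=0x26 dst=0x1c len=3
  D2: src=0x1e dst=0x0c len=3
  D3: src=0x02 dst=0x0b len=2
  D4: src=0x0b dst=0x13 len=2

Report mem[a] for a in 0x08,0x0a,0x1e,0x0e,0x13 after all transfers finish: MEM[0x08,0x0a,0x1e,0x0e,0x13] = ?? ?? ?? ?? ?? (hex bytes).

MEM[0x08,0x0a,0x1e,0x0e,0x13] = 55 f9 4e a8 88

D0: mem[0x09..0x0d] <- [11 f9 0e 56 6d]
D1: mem[0x1c..0x1e] <- [06 ec 4e]
D2: mem[0x0c..0x0e] <- [4e 3e a8]
D3: mem[0x0b..0x0c] <- [88 91]
D4: mem[0x13..0x14] <- [88 91]
query mem[0x08]=0x55, mem[0x0a]=0xf9, mem[0x1e]=0x4e, mem[0x0e]=0xa8, mem[0x13]=0x88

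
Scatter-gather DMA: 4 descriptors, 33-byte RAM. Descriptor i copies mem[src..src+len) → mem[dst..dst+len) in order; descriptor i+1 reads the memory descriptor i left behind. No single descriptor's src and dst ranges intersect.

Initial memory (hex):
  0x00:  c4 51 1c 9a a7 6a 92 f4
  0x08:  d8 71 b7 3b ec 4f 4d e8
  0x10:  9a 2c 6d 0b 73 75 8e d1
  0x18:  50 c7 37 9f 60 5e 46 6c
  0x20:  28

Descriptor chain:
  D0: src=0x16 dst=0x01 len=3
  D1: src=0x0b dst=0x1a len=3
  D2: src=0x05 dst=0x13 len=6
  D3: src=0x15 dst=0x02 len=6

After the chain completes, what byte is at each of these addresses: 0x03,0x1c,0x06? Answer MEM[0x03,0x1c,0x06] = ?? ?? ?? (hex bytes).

D0: mem[0x01..0x03] <- [8e d1 50]
D1: mem[0x1a..0x1c] <- [3b ec 4f]
D2: mem[0x13..0x18] <- [6a 92 f4 d8 71 b7]
D3: mem[0x02..0x07] <- [f4 d8 71 b7 c7 3b]
query mem[0x03]=0xd8, mem[0x1c]=0x4f, mem[0x06]=0xc7

MEM[0x03,0x1c,0x06] = d8 4f c7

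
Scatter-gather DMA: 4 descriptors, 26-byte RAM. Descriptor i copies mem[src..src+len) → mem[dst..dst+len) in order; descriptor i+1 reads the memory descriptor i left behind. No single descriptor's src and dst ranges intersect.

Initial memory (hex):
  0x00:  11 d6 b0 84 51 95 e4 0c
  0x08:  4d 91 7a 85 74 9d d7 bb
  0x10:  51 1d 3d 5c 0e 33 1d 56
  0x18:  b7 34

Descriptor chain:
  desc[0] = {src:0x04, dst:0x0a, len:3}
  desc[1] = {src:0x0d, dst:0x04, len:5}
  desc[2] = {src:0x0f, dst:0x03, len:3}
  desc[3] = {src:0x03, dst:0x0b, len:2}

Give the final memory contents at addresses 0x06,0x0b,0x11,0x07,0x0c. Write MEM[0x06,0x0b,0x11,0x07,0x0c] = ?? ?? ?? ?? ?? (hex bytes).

  after D0: wrote 3B at 0x0a = 5195e4
  after D1: wrote 5B at 0x04 = 9dd7bb511d
  after D2: wrote 3B at 0x03 = bb511d
  after D3: wrote 2B at 0x0b = bb51
query mem[0x06]=0xbb, mem[0x0b]=0xbb, mem[0x11]=0x1d, mem[0x07]=0x51, mem[0x0c]=0x51

MEM[0x06,0x0b,0x11,0x07,0x0c] = bb bb 1d 51 51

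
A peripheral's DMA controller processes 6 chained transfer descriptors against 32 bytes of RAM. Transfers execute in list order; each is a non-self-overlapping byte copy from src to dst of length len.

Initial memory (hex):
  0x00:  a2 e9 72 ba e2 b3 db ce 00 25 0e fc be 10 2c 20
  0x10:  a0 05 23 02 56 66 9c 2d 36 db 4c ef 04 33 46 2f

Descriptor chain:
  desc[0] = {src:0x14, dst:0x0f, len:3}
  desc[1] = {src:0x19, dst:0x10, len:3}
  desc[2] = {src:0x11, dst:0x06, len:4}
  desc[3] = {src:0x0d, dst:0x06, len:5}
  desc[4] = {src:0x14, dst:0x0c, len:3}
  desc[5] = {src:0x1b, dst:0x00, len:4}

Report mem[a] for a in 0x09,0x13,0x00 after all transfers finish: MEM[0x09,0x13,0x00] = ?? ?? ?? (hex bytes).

MEM[0x09,0x13,0x00] = db 02 ef

  after D0: wrote 3B at 0x0f = 56669c
  after D1: wrote 3B at 0x10 = db4cef
  after D2: wrote 4B at 0x06 = 4cef0256
  after D3: wrote 5B at 0x06 = 102c56db4c
  after D4: wrote 3B at 0x0c = 56669c
  after D5: wrote 4B at 0x00 = ef043346
query mem[0x09]=0xdb, mem[0x13]=0x02, mem[0x00]=0xef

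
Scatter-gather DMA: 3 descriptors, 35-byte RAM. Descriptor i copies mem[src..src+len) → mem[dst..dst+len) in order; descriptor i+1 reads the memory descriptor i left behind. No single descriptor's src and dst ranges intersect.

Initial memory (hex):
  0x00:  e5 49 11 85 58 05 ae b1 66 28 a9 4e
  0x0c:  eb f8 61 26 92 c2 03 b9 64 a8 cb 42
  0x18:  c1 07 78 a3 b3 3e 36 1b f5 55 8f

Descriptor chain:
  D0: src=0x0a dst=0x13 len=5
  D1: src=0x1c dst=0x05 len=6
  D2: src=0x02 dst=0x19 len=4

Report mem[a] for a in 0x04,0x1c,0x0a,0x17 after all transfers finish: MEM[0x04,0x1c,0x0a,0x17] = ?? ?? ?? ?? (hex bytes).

D0: mem[0x13..0x17] <- [a9 4e eb f8 61]
D1: mem[0x05..0x0a] <- [b3 3e 36 1b f5 55]
D2: mem[0x19..0x1c] <- [11 85 58 b3]
query mem[0x04]=0x58, mem[0x1c]=0xb3, mem[0x0a]=0x55, mem[0x17]=0x61

MEM[0x04,0x1c,0x0a,0x17] = 58 b3 55 61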